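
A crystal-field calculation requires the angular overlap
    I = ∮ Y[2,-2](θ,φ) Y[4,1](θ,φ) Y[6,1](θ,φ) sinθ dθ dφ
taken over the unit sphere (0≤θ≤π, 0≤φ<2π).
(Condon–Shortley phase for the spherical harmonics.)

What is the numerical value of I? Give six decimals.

-0.094091

Checks pass: Σm=0; 12 even; l₃=6∈[2,6].
(2·2+1)(2·4+1)(2·6+1) = 585
Δ: 0! 4! 8! / 13! → 1/6435
sum: t=0:+1/2304 = 1/2304
3j²(2 4 6; 0 0 0) = Δ·Π!·Σ² = 5/143  (sign +1)
sum: t=0:+1/17280 = 1/17280
3j²(2 4 6; -2 1 1) = Δ·Π!·Σ² = 7/1287  (sign -1)
combine: 4πI² = 585·5/143·7/1287 = 175/1573
take √, sign -1: I = -0.09409136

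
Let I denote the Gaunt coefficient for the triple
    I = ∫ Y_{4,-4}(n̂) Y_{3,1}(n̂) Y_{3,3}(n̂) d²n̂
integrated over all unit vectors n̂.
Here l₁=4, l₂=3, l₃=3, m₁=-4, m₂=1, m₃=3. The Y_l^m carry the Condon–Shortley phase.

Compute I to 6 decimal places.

-0.166198

m-sum 0 ✓  L=10 even ✓  1≤3≤7 ✓
Π(2lᵢ+1) = 9×7×7 = 441
triangle coeff Δ(4,3,3) = 1/34650
Σ_t [1,3]: t=1:−1/72 t=2:+1/16 t=3:−1/72 = 5/144
(3j)²=2/77 [(4 3 3; 0 0 0)], sign=-1
Σ_t [4,4]: t=4:+1/1152 = 1/1152
(3j)²=1/33 [(4 3 3; -4 1 3)], sign=+1
⇒ 4πI² = 42/121
I = (-1)√(42/121/(4π)) = -0.16619847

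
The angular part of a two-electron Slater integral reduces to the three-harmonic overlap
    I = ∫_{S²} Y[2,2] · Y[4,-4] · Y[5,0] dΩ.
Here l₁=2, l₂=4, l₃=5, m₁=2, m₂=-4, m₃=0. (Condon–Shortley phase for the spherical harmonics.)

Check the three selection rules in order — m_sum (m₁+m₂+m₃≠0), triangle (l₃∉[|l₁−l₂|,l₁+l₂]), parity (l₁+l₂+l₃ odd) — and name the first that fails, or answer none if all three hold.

m_sum

azimuthal sum: 2 − 4 + 0 = -2  ✗
2 ≤ 5 ≤ 6 (triangle on l)
L = 2 + 4 + 5 = 11 (odd)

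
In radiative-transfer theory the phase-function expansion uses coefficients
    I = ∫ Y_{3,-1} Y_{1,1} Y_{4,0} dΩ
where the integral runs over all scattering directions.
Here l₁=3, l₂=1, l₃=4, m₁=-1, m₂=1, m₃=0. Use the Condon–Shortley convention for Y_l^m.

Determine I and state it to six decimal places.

0.150786

m-sum 0 ✓  L=8 even ✓  2≤4≤4 ✓
Π(2lᵢ+1) = 7×3×9 = 189
triangle coeff Δ(3,1,4) = 1/252
Σ_t [0,0]: t=0:+1/36 = 1/36
(3j)²=4/63 [(3 1 4; 0 0 0)], sign=+1
Σ_t [0,0]: t=0:+1/96 = 1/96
(3j)²=1/42 [(3 1 4; -1 1 0)], sign=+1
⇒ 4πI² = 2/7
I = (+1)√(2/7/(4π)) = 0.15078601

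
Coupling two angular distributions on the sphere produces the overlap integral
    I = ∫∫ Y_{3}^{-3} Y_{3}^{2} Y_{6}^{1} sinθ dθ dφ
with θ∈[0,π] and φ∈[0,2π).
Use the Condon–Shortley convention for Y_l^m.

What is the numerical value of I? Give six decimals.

-0.031364

Checks pass: Σm=0; 12 even; l₃=6∈[0,6].
(2·3+1)(2·3+1)(2·6+1) = 637
Δ: 0! 6! 6! / 13! → 1/12012
sum: t=0:+1/1296 = 1/1296
3j²(3 3 6; 0 0 0) = Δ·Π!·Σ² = 100/3003  (sign +1)
sum: t=0:+1/86400 = 1/86400
3j²(3 3 6; -3 2 1) = Δ·Π!·Σ² = 1/1716  (sign -1)
combine: 4πI² = 637·100/3003·1/1716 = 175/14157
take √, sign -1: I = -0.03136379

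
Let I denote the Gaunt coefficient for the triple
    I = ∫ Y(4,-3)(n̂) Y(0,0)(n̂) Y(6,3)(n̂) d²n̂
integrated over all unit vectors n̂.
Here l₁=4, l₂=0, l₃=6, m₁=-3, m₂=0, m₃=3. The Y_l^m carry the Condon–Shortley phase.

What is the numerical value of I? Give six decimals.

|4−0|≤6≤4+0 violated ⇒ I = 0

0.000000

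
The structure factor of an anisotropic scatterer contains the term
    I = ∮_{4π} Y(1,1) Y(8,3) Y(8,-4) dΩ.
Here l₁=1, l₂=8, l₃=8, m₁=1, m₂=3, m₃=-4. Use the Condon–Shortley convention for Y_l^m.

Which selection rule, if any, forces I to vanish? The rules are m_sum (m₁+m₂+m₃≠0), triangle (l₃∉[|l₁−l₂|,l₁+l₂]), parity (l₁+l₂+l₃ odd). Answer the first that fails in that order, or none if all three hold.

m₁+m₂+m₃ = 1 + 3 − 4 = 0  ✓
triangle: |1−8|=7 ≤ l₃=8 ≤ 1+8=9  ✓
parity: l₁+l₂+l₃ = 17 is odd  ✗

parity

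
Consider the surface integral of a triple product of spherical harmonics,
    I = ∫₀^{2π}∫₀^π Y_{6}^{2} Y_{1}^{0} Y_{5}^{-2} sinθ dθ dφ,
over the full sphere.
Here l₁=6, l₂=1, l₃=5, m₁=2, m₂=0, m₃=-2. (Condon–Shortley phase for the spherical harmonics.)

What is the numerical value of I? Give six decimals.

0.231133

Rules hold: Σm=0, L=12 even, 5≤5≤7.
N = 13·3·11 = 429
Δ = 2!·10!·0!/13! = 1/858
Racah Σ t=1..1: t=1:−1/14400 = -1/14400
⇒ 3j(6 1 5; 0 0 0)² = 6/143, sgn +1
Racah Σ t=1..1: t=1:−1/30240 = -1/30240
⇒ 3j(6 1 5; 2 0 -2)² = 16/429, sgn +1
4πI² = N·(3j₀)²·(3jₘ)² = 96/143
I = +1·√(0.671329/4π) = 0.23113338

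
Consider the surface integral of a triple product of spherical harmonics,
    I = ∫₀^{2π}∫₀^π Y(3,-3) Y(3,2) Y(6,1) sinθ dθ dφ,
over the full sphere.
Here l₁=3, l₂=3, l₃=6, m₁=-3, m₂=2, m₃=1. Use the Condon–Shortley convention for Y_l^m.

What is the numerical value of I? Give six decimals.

m-sum 0 ✓  L=12 even ✓  0≤6≤6 ✓
Π(2lᵢ+1) = 7×7×13 = 637
triangle coeff Δ(3,3,6) = 1/12012
Σ_t [0,0]: t=0:+1/1296 = 1/1296
(3j)²=100/3003 [(3 3 6; 0 0 0)], sign=+1
Σ_t [0,0]: t=0:+1/86400 = 1/86400
(3j)²=1/1716 [(3 3 6; -3 2 1)], sign=-1
⇒ 4πI² = 175/14157
I = (-1)√(175/14157/(4π)) = -0.03136379

-0.031364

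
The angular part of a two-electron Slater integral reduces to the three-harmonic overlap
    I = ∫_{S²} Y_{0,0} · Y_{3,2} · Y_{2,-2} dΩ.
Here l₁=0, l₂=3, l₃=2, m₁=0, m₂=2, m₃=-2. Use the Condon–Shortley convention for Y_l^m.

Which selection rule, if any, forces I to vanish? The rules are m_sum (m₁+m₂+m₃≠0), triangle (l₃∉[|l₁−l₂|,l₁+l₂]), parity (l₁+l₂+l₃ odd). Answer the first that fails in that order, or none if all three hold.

m₁+m₂+m₃ = 0 + 2 − 2 = 0  ✓
triangle: |0−3|=3 ≤ l₃=2 ≤ 0+3=3  ✗
parity: l₁+l₂+l₃ = 5 is odd

triangle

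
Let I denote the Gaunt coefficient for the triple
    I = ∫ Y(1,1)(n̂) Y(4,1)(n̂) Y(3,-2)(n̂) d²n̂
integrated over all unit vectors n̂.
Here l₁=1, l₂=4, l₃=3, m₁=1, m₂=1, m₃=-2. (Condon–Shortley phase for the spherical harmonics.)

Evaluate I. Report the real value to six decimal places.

-0.106622

m-sum 0 ✓  L=8 even ✓  3≤3≤5 ✓
Π(2lᵢ+1) = 3×9×7 = 189
triangle coeff Δ(1,4,3) = 1/252
Σ_t [1,1]: t=1:−1/36 = -1/36
(3j)²=4/63 [(1 4 3; 0 0 0)], sign=+1
Σ_t [0,0]: t=0:+1/240 = 1/240
(3j)²=1/84 [(1 4 3; 1 1 -2)], sign=-1
⇒ 4πI² = 1/7
I = (-1)√(1/7/(4π)) = -0.10662181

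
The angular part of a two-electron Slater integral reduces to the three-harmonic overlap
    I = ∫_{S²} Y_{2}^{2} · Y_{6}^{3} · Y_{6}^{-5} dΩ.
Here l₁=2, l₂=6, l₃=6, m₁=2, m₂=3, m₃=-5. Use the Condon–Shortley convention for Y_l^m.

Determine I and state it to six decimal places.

0.120286

Checks pass: Σm=0; 14 even; l₃=6∈[4,8].
(2·2+1)(2·6+1)(2·6+1) = 845
Δ: 2! 2! 10! / 15! → 1/90090
sum: t=0:+1/69120 t=1:−1/14400 t=2:+1/69120 = -7/172800
3j²(2 6 6; 0 0 0) = Δ·Π!·Σ² = 14/715  (sign -1)
sum: t=0:+1/1451520 = 1/1451520
3j²(2 6 6; 2 3 -5) = Δ·Π!·Σ² = 1/91  (sign -1)
combine: 4πI² = 845·14/715·1/91 = 2/11
take √, sign +1: I = 0.12028562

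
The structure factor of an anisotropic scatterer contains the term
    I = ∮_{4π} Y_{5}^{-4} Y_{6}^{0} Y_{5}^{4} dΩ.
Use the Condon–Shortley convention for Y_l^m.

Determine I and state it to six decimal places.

Rules hold: Σm=0, L=16 even, 1≤5≤11.
N = 11·13·11 = 1573
Δ = 6!·4!·6!/17! = 1/28588560
Racah Σ t=1..5: t=1:−1/345600 t=2:+1/13824 t=3:−1/5184 t=4:+1/13824 t=5:−1/345600 = -7/129600
⇒ 3j(5 6 5; 0 0 0)² = 80/7293, sgn +1
Racah Σ t=5..6: t=5:−1/345600 t=6:+1/3110400 = -1/388800
⇒ 3j(5 6 5; -4 0 4)² = 192/12155, sgn +1
4πI² = N·(3j₀)²·(3jₘ)² = 1024/3757
I = +1·√(0.272558/4π) = 0.14727345

0.147273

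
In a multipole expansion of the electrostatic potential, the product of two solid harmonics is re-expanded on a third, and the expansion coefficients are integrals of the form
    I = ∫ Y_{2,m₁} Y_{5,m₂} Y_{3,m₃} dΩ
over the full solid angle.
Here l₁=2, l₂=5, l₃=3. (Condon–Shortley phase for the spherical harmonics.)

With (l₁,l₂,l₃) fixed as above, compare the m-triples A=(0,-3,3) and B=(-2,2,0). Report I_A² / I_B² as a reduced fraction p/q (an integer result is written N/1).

4/5

Same 2,5,3: normalisation and zero-m 3j drop out of the ratio.
A: Δ: 4! 0! 6! / 11! → 1/2310; sum: t=2:+1/2880 = 1/2880; 3j²(2 5 3; 0 -3 3) = Δ·Π!·Σ² = 2/165  (sign +1)
B: Δ: 4! 0! 6! / 11! → 1/2310; sum: t=4:+1/864 = 1/864; 3j²(2 5 3; -2 2 0) = Δ·Π!·Σ² = 1/66  (sign -1)
I_A²/I_B² = (2/165)/(1/66) = 4/5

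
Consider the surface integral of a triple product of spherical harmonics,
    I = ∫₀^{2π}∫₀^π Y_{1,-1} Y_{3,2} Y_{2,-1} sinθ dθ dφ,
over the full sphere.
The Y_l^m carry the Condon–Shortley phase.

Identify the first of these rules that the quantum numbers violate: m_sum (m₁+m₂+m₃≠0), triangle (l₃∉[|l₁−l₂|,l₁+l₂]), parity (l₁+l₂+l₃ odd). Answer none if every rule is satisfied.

none

Σmᵢ = 0  ✓
l₃∈[|l₁−l₂|,l₁+l₂]=[2,4], have l₃=2  ✓
Σlᵢ = 6 ⇒ even  ✓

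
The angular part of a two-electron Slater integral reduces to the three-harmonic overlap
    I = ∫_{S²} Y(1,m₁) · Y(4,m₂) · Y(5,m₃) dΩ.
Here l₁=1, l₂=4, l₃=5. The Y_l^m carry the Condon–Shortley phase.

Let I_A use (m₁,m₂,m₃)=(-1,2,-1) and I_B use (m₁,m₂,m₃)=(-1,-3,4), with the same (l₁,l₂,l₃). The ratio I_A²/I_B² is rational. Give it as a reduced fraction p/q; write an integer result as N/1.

1/6

Shared (l₁,l₂,l₃)=(1,4,5): N and (l;000)² cancel in I_A²/I_B².
A: Δ = 0!·2!·8!/11! = 1/495; Racah Σ t=0..0: t=0:+1/2880 = 1/2880; ⇒ 3j(1 4 5; -1 2 -1)² = 2/165, sgn +1
B: Δ = 0!·2!·8!/11! = 1/495; Racah Σ t=0..0: t=0:+1/10080 = 1/10080; ⇒ 3j(1 4 5; -1 -3 4)² = 4/55, sgn -1
I_A²/I_B² = (2/165)/(4/55) = 1/6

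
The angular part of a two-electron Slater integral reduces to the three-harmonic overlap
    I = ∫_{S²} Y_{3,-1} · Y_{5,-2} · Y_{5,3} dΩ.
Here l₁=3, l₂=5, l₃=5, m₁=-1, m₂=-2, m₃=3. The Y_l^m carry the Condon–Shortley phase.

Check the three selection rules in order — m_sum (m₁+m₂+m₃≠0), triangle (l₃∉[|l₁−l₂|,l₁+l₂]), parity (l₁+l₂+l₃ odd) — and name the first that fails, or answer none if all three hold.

parity

azimuthal sum: -1 − 2 + 3 = 0  ✓
2 ≤ 5 ≤ 8 (triangle on l)  ✓
L = 3 + 5 + 5 = 13 (odd)  ✗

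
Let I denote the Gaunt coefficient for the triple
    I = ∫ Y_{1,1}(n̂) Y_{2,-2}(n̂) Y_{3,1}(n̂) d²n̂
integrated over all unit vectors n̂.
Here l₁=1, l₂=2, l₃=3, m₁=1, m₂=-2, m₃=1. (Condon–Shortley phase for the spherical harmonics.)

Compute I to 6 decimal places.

-0.082589

Checks pass: Σm=0; 6 even; l₃=3∈[1,3].
(2·1+1)(2·2+1)(2·3+1) = 105
Δ: 0! 2! 4! / 7! → 1/105
sum: t=0:+1/4 = 1/4
3j²(1 2 3; 0 0 0) = Δ·Π!·Σ² = 3/35  (sign -1)
sum: t=0:+1/48 = 1/48
3j²(1 2 3; 1 -2 1) = Δ·Π!·Σ² = 1/105  (sign +1)
combine: 4πI² = 105·3/35·1/105 = 3/35
take √, sign -1: I = -0.08258890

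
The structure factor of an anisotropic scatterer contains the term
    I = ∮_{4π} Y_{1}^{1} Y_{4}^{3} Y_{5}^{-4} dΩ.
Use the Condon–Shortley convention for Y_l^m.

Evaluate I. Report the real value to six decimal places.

0.294638

m-sum 0 ✓  L=10 even ✓  3≤5≤5 ✓
Π(2lᵢ+1) = 3×9×11 = 297
triangle coeff Δ(1,4,5) = 1/495
Σ_t [0,0]: t=0:+1/576 = 1/576
(3j)²=5/99 [(1 4 5; 0 0 0)], sign=-1
Σ_t [0,0]: t=0:+1/10080 = 1/10080
(3j)²=4/55 [(1 4 5; 1 3 -4)], sign=-1
⇒ 4πI² = 12/11
I = (+1)√(12/11/(4π)) = 0.29463840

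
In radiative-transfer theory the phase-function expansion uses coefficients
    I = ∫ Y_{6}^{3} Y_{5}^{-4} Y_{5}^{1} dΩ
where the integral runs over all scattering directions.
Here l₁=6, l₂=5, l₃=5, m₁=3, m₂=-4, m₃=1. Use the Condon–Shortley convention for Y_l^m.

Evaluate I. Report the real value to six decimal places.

Rules hold: Σm=0, L=16 even, 1≤5≤11.
N = 13·11·11 = 1573
Δ = 6!·6!·4!/17! = 1/28588560
Racah Σ t=1..5: t=1:−1/345600 t=2:+1/13824 t=3:−1/5184 t=4:+1/13824 t=5:−1/345600 = -7/129600
⇒ 3j(6 5 5; 0 0 0)² = 80/7293, sgn +1
Racah Σ t=0..1: t=0:+1/155520 t=1:−1/138240 = -1/1244160
⇒ 3j(6 5 5; 3 -4 1)² = 3/9724, sgn -1
4πI² = N·(3j₀)²·(3jₘ)² = 20/3757
I = -1·√(0.0053234/4π) = -0.02058209

-0.020582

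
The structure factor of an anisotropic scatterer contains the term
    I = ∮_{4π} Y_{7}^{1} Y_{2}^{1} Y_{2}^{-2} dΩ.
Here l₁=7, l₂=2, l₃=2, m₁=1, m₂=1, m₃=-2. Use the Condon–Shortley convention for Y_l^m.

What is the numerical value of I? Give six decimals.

0.000000

|7−2|≤2≤7+2 violated ⇒ I = 0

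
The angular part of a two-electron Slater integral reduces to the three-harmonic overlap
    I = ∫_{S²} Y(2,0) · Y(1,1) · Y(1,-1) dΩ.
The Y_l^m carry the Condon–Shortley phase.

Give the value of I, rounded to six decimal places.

0.126157

Rules hold: Σm=0, L=4 even, 1≤1≤3.
N = 5·3·3 = 45
Δ = 2!·2!·0!/5! = 1/30
Racah Σ t=1..1: t=1:−1/1 = -1/1
⇒ 3j(2 1 1; 0 0 0)² = 2/15, sgn +1
Racah Σ t=2..2: t=2:+1/4 = 1/4
⇒ 3j(2 1 1; 0 1 -1)² = 1/30, sgn +1
4πI² = N·(3j₀)²·(3jₘ)² = 1/5
I = +1·√(0.2/4π) = 0.12615663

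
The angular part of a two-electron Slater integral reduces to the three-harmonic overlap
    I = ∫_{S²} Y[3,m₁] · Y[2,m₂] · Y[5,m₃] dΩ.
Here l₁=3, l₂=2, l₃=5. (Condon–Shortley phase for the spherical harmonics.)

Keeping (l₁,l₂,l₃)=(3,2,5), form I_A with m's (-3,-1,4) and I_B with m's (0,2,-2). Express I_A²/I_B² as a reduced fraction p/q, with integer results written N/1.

12/5

Same 3,2,5: normalisation and zero-m 3j drop out of the ratio.
A: Δ: 0! 6! 4! / 11! → 1/2310; sum: t=0:+1/4320 = 1/4320; 3j²(3 2 5; -3 -1 4) = Δ·Π!·Σ² = 2/55  (sign -1)
B: Δ: 0! 6! 4! / 11! → 1/2310; sum: t=0:+1/864 = 1/864; 3j²(3 2 5; 0 2 -2) = Δ·Π!·Σ² = 1/66  (sign -1)
I_A²/I_B² = (2/55)/(1/66) = 12/5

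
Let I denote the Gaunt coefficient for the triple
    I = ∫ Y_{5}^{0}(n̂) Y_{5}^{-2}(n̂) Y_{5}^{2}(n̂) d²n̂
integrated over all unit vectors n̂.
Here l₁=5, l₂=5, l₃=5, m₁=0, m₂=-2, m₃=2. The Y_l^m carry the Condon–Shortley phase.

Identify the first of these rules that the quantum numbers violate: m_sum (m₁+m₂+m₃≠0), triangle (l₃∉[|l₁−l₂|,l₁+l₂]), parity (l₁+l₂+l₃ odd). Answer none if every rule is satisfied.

m₁+m₂+m₃ = 0 − 2 + 2 = 0  ✓
triangle: |5−5|=0 ≤ l₃=5 ≤ 5+5=10  ✓
parity: l₁+l₂+l₃ = 15 is odd  ✗

parity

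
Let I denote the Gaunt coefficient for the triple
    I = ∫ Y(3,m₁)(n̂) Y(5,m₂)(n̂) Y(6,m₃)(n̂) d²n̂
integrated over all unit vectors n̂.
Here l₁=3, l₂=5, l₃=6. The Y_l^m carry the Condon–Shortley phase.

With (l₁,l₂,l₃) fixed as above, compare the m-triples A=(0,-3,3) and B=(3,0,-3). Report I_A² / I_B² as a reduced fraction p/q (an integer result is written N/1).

1/28

l's match ⇒ only the (l;m) 3-j factors differ between A and B.
A: triangle coeff Δ(3,5,6) = 1/675675; Σ_t [0,2]: t=0:+1/17280 t=1:−1/20160 t=2:+1/483840 = 1/96768; (3j)²=1/1001 [(3 5 6; 0 -3 3)], sign=-1
B: triangle coeff Δ(3,5,6) = 1/675675; Σ_t [0,0]: t=0:+1/34560 = 1/34560; (3j)²=4/143 [(3 5 6; 3 0 -3)], sign=-1
I_A²/I_B² = (1/1001)/(4/143) = 1/28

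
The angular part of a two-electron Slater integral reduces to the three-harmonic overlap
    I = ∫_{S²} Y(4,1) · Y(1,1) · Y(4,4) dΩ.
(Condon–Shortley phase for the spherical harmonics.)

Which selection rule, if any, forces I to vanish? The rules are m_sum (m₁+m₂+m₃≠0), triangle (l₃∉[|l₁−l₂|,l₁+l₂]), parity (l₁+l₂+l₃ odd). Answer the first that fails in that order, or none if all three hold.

azimuthal sum: 1 + 1 + 4 = 6  ✗
3 ≤ 4 ≤ 5 (triangle on l)
L = 4 + 1 + 4 = 9 (odd)

m_sum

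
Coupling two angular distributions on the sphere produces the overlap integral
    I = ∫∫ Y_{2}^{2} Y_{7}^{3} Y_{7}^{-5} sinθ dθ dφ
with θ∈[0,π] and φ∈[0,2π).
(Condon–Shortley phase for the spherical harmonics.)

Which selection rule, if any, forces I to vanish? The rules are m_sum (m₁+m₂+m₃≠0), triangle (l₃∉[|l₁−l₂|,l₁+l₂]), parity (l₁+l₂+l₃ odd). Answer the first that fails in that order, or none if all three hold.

m₁+m₂+m₃ = 2 + 3 − 5 = 0  ✓
triangle: |2−7|=5 ≤ l₃=7 ≤ 2+7=9  ✓
parity: l₁+l₂+l₃ = 16 is even  ✓

none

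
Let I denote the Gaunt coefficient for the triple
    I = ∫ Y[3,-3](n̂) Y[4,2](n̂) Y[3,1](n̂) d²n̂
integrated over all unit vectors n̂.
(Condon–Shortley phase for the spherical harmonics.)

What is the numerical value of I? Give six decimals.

-0.188451

Rules hold: Σm=0, L=10 even, 1≤3≤7.
N = 7·9·7 = 441
Δ = 4!·2!·4!/11! = 1/34650
Racah Σ t=1..3: t=1:−1/72 t=2:+1/16 t=3:−1/72 = 5/144
⇒ 3j(3 4 3; 0 0 0)² = 2/77, sgn -1
Racah Σ t=4..4: t=4:+1/192 = 1/192
⇒ 3j(3 4 3; -3 2 1)² = 3/77, sgn +1
4πI² = N·(3j₀)²·(3jₘ)² = 54/121
I = -1·√(0.446281/4π) = -0.18845135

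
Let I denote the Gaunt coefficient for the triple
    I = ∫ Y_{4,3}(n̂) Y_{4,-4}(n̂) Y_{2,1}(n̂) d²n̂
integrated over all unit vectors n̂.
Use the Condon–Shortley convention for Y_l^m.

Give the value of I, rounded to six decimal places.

0.198645

Checks pass: Σm=0; 10 even; l₃=2∈[0,8].
(2·4+1)(2·4+1)(2·2+1) = 405
Δ: 6! 2! 2! / 11! → 1/13860
sum: t=2:+1/192 t=3:−1/36 t=4:+1/192 = -5/288
3j²(4 4 2; 0 0 0) = Δ·Π!·Σ² = 20/693  (sign -1)
sum: t=0:+1/1440 = 1/1440
3j²(4 4 2; 3 -4 1) = Δ·Π!·Σ² = 7/165  (sign -1)
combine: 4πI² = 405·20/693·7/165 = 60/121
take √, sign +1: I = 0.19864517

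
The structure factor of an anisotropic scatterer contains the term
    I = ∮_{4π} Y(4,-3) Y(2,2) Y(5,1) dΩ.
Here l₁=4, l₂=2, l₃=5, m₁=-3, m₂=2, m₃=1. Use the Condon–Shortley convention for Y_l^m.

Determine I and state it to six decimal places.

L=11 odd ⇒ parity kills the (l;000) factor ⇒ I = 0

0.000000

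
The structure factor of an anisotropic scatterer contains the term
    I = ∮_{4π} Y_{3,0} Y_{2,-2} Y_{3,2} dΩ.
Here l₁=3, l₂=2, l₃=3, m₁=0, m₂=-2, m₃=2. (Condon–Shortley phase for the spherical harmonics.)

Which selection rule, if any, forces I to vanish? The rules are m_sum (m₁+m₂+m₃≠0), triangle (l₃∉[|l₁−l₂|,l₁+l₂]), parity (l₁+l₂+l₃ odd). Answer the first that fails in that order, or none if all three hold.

none

m₁+m₂+m₃ = 0 − 2 + 2 = 0  ✓
triangle: |3−2|=1 ≤ l₃=3 ≤ 3+2=5  ✓
parity: l₁+l₂+l₃ = 8 is even  ✓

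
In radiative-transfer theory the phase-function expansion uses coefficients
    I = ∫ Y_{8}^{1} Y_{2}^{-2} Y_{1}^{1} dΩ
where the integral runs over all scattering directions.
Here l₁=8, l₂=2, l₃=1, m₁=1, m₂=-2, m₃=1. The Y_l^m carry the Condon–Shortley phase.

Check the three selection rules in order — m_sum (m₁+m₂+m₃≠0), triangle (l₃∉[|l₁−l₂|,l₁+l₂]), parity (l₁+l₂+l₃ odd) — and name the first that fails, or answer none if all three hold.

m₁+m₂+m₃ = 1 − 2 + 1 = 0  ✓
triangle: |8−2|=6 ≤ l₃=1 ≤ 8+2=10  ✗
parity: l₁+l₂+l₃ = 11 is odd

triangle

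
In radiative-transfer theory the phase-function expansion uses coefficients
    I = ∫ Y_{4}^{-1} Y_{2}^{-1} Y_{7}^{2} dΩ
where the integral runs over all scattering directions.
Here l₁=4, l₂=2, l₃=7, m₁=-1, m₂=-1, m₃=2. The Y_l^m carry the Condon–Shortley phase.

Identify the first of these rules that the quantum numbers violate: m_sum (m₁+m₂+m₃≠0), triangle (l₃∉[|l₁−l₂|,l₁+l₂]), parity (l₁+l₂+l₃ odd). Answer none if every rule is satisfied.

triangle

Σmᵢ = 0  ✓
l₃∈[|l₁−l₂|,l₁+l₂]=[2,6], have l₃=7  ✗
Σlᵢ = 13 ⇒ odd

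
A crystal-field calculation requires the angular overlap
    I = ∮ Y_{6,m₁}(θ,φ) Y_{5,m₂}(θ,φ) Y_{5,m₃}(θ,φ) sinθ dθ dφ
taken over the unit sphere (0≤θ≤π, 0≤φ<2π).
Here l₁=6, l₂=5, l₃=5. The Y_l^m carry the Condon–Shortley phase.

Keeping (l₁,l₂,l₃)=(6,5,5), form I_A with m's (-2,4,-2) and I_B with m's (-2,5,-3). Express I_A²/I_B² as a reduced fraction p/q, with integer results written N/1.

Shared (l₁,l₂,l₃)=(6,5,5): N and (l;000)² cancel in I_A²/I_B².
A: Δ = 6!·6!·4!/17! = 1/28588560; Racah Σ t=5..6: t=5:−1/103680 t=6:+1/207360 = -1/207360; ⇒ 3j(6 5 5; -2 4 -2)² = 21/2431, sgn +1
B: Δ = 6!·6!·4!/17! = 1/28588560; Racah Σ t=6..6: t=6:+1/829440 = 1/829440; ⇒ 3j(6 5 5; -2 5 -3)² = 35/2431, sgn +1
I_A²/I_B² = (21/2431)/(35/2431) = 3/5

3/5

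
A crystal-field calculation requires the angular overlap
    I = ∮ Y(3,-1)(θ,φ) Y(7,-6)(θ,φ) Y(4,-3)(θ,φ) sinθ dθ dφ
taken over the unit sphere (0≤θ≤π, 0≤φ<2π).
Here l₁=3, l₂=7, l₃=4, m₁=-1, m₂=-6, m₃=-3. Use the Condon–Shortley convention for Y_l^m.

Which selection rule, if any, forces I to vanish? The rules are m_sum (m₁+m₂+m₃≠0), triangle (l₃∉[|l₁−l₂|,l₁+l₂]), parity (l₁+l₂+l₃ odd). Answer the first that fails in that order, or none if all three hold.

Σmᵢ = -10  ✗
l₃∈[|l₁−l₂|,l₁+l₂]=[4,10], have l₃=4
Σlᵢ = 14 ⇒ even

m_sum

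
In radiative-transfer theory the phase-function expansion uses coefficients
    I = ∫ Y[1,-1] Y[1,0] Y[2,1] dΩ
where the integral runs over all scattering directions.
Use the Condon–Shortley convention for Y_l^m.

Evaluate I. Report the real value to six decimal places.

Checks pass: Σm=0; 4 even; l₃=2∈[0,2].
(2·1+1)(2·1+1)(2·2+1) = 45
Δ: 0! 2! 2! / 5! → 1/30
sum: t=0:+1/1 = 1/1
3j²(1 1 2; 0 0 0) = Δ·Π!·Σ² = 2/15  (sign +1)
sum: t=0:+1/2 = 1/2
3j²(1 1 2; -1 0 1) = Δ·Π!·Σ² = 1/10  (sign -1)
combine: 4πI² = 45·2/15·1/10 = 3/5
take √, sign -1: I = -0.21850969

-0.218510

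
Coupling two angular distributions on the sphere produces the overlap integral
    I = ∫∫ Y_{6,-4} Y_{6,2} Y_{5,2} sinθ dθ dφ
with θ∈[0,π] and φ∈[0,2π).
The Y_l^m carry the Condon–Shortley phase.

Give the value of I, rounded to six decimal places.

Σlᵢ=17 odd — θ-integrand is odd under cosθ→−cosθ; I=0

0.000000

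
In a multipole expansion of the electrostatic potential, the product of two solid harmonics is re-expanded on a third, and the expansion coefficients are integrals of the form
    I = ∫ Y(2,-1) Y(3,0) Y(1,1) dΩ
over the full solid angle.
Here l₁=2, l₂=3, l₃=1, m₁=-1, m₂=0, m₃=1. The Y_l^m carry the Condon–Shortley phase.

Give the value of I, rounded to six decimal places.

0.143048

m-sum 0 ✓  L=6 even ✓  1≤1≤5 ✓
Π(2lᵢ+1) = 5×7×3 = 105
triangle coeff Δ(2,3,1) = 1/105
Σ_t [2,2]: t=2:+1/4 = 1/4
(3j)²=3/35 [(2 3 1; 0 0 0)], sign=-1
Σ_t [3,3]: t=3:−1/12 = -1/12
(3j)²=1/35 [(2 3 1; -1 0 1)], sign=-1
⇒ 4πI² = 9/35
I = (+1)√(9/35/(4π)) = 0.14304817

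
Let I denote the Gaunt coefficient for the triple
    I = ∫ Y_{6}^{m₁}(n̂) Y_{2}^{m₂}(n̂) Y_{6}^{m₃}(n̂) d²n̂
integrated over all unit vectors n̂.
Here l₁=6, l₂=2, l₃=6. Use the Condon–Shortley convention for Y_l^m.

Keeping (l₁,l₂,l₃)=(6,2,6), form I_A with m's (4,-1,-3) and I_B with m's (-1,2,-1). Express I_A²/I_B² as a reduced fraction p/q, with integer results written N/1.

5/6

l's match ⇒ only the (l;m) 3-j factors differ between A and B.
A: triangle coeff Δ(6,2,6) = 1/90090; Σ_t [0,1]: t=0:+1/161280 t=1:−1/725760 = 1/207360; (3j)²=7/286 [(6 2 6; 4 -1 -3)], sign=-1
B: triangle coeff Δ(6,2,6) = 1/90090; Σ_t [2,2]: t=2:+1/57600 = 1/57600; (3j)²=21/715 [(6 2 6; -1 2 -1)], sign=-1
I_A²/I_B² = (7/286)/(21/715) = 5/6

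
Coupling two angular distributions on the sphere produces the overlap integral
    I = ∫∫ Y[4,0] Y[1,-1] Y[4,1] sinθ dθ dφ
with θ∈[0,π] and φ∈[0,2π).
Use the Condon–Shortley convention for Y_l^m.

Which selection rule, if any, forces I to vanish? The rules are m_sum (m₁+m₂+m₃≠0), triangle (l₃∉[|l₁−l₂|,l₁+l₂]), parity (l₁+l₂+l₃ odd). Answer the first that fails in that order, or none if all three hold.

azimuthal sum: 0 − 1 + 1 = 0  ✓
3 ≤ 4 ≤ 5 (triangle on l)  ✓
L = 4 + 1 + 4 = 9 (odd)  ✗

parity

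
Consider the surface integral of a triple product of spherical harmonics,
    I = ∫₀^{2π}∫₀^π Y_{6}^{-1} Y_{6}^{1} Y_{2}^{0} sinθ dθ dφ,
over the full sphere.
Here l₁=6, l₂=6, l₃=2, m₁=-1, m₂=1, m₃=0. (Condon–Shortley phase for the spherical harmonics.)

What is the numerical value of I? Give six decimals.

Rules hold: Σm=0, L=14 even, 0≤2≤12.
N = 13·13·5 = 845
Δ = 10!·2!·2!/15! = 1/90090
Racah Σ t=4..6: t=4:+1/69120 t=5:−1/14400 t=6:+1/69120 = -7/172800
⇒ 3j(6 6 2; 0 0 0)² = 14/715, sgn -1
Racah Σ t=5..7: t=5:−1/57600 t=6:+1/17280 t=7:−1/120960 = 13/403200
⇒ 3j(6 6 2; -1 1 0)² = 13/770, sgn +1
4πI² = N·(3j₀)²·(3jₘ)² = 169/605
I = -1·√(0.279339/4π) = -0.14909419

-0.149094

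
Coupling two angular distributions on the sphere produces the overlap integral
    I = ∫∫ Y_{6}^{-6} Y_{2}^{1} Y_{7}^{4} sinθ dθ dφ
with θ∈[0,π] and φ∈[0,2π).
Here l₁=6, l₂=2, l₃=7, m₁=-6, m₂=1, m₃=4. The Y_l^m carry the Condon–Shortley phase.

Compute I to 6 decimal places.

0.000000

-6 + 1 + 4 = -1 ≠ 0: azimuthal integral kills it; I = 0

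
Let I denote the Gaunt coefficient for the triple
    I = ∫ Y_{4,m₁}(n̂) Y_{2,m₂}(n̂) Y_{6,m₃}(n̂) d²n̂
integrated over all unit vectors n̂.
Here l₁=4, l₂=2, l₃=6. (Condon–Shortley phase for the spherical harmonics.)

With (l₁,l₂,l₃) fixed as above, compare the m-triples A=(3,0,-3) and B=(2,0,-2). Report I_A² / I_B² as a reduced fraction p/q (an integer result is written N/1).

Same 4,2,6: normalisation and zero-m 3j drop out of the ratio.
A: Δ: 0! 8! 4! / 13! → 1/6435; sum: t=0:+1/20160 = 1/20160; 3j²(4 2 6; 3 0 -3) = Δ·Π!·Σ² = 12/715  (sign -1)
B: Δ: 0! 8! 4! / 13! → 1/6435; sum: t=0:+1/5760 = 1/5760; 3j²(4 2 6; 2 0 -2) = Δ·Π!·Σ² = 56/2145  (sign +1)
I_A²/I_B² = (12/715)/(56/2145) = 9/14

9/14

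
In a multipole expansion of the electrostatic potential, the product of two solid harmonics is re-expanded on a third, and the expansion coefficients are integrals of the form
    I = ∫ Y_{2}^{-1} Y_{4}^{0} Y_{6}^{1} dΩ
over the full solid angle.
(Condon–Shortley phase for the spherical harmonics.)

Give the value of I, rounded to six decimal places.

-0.210395

Checks pass: Σm=0; 12 even; l₃=6∈[2,6].
(2·2+1)(2·4+1)(2·6+1) = 585
Δ: 0! 4! 8! / 13! → 1/6435
sum: t=0:+1/2304 = 1/2304
3j²(2 4 6; 0 0 0) = Δ·Π!·Σ² = 5/143  (sign +1)
sum: t=0:+1/3456 = 1/3456
3j²(2 4 6; -1 0 1) = Δ·Π!·Σ² = 35/1287  (sign -1)
combine: 4πI² = 585·5/143·35/1287 = 875/1573
take √, sign -1: I = -0.21039467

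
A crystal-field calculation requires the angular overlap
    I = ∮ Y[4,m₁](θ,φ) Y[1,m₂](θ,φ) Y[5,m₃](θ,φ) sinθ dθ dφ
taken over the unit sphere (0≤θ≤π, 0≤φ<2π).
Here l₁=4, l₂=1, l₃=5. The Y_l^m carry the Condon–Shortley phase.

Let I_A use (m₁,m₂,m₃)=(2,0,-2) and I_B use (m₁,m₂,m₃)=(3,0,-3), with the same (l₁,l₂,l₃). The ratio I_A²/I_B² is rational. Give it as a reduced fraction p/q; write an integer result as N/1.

21/16

l's match ⇒ only the (l;m) 3-j factors differ between A and B.
A: triangle coeff Δ(4,1,5) = 1/495; Σ_t [0,0]: t=0:+1/1440 = 1/1440; (3j)²=7/165 [(4 1 5; 2 0 -2)], sign=-1
B: triangle coeff Δ(4,1,5) = 1/495; Σ_t [0,0]: t=0:+1/5040 = 1/5040; (3j)²=16/495 [(4 1 5; 3 0 -3)], sign=+1
I_A²/I_B² = (7/165)/(16/495) = 21/16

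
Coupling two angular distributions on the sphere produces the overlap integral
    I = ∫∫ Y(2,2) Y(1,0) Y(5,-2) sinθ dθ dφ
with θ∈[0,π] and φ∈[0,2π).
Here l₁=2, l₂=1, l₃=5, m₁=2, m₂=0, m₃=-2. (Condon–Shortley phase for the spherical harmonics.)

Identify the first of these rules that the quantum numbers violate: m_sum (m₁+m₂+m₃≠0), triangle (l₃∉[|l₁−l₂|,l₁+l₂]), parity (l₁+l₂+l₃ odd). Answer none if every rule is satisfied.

triangle

m₁+m₂+m₃ = 2 + 0 − 2 = 0  ✓
triangle: |2−1|=1 ≤ l₃=5 ≤ 2+1=3  ✗
parity: l₁+l₂+l₃ = 8 is even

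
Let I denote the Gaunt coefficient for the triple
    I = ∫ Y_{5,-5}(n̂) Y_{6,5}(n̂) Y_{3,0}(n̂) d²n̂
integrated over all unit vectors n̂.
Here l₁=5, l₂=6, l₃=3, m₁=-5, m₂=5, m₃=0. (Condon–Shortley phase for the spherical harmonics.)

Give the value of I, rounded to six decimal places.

0.207001

Rules hold: Σm=0, L=14 even, 1≤3≤11.
N = 11·13·7 = 1001
Δ = 8!·2!·4!/15! = 1/675675
Racah Σ t=3..5: t=3:−1/8640 t=4:+1/2304 t=5:−1/8640 = 7/34560
⇒ 3j(5 6 3; 0 0 0)² = 7/429, sgn -1
Racah Σ t=8..8: t=8:+1/483840 = 1/483840
⇒ 3j(5 6 3; -5 5 0)² = 3/91, sgn -1
4πI² = N·(3j₀)²·(3jₘ)² = 7/13
I = +1·√(0.538462/4π) = 0.20700098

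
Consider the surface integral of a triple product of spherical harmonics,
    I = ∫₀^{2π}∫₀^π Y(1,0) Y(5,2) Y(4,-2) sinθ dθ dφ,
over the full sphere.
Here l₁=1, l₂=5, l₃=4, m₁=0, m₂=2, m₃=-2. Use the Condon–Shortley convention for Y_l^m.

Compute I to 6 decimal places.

Rules hold: Σm=0, L=10 even, 4≤4≤6.
N = 3·11·9 = 297
Δ = 2!·0!·8!/11! = 1/495
Racah Σ t=1..1: t=1:−1/576 = -1/576
⇒ 3j(1 5 4; 0 0 0)² = 5/99, sgn -1
Racah Σ t=1..1: t=1:−1/1440 = -1/1440
⇒ 3j(1 5 4; 0 2 -2)² = 7/165, sgn -1
4πI² = N·(3j₀)²·(3jₘ)² = 7/11
I = +1·√(0.636364/4π) = 0.22503380

0.225034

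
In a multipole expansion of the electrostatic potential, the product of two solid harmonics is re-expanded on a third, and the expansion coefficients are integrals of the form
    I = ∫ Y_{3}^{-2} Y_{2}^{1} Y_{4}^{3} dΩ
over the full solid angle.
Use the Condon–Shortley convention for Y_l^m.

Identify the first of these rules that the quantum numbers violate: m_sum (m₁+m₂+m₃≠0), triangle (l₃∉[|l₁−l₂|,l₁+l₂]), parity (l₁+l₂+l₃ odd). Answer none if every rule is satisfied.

m_sum

Σmᵢ = 2  ✗
l₃∈[|l₁−l₂|,l₁+l₂]=[1,5], have l₃=4
Σlᵢ = 9 ⇒ odd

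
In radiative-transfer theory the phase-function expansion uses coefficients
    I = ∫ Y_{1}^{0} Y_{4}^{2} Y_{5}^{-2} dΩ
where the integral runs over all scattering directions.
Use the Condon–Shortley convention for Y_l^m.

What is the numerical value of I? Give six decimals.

0.225034

m-sum 0 ✓  L=10 even ✓  3≤5≤5 ✓
Π(2lᵢ+1) = 3×9×11 = 297
triangle coeff Δ(1,4,5) = 1/495
Σ_t [0,0]: t=0:+1/576 = 1/576
(3j)²=5/99 [(1 4 5; 0 0 0)], sign=-1
Σ_t [0,0]: t=0:+1/1440 = 1/1440
(3j)²=7/165 [(1 4 5; 0 2 -2)], sign=-1
⇒ 4πI² = 7/11
I = (+1)√(7/11/(4π)) = 0.22503380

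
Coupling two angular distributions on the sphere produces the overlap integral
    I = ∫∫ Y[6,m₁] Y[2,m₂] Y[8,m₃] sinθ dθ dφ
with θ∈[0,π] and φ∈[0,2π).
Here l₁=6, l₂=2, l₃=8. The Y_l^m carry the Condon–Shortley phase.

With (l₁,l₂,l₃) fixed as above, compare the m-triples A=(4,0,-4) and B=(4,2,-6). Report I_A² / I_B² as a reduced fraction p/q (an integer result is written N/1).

Shared (l₁,l₂,l₃)=(6,2,8): N and (l;000)² cancel in I_A²/I_B².
A: Δ = 0!·12!·4!/17! = 1/30940; Racah Σ t=0..0: t=0:+1/29030400 = 1/29030400; ⇒ 3j(6 2 8; 4 0 -4)² = 99/7735, sgn +1
B: Δ = 0!·12!·4!/17! = 1/30940; Racah Σ t=0..0: t=0:+1/174182400 = 1/174182400; ⇒ 3j(6 2 8; 4 2 -6)² = 11/340, sgn +1
I_A²/I_B² = (99/7735)/(11/340) = 36/91

36/91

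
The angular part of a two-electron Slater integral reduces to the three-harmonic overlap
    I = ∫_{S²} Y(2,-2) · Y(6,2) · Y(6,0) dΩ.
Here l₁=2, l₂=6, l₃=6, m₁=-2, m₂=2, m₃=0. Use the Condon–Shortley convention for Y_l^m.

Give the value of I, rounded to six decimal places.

Checks pass: Σm=0; 14 even; l₃=6∈[4,8].
(2·2+1)(2·6+1)(2·6+1) = 845
Δ: 2! 2! 10! / 15! → 1/90090
sum: t=0:+1/69120 t=1:−1/14400 t=2:+1/69120 = -7/172800
3j²(2 6 6; 0 0 0) = Δ·Π!·Σ² = 14/715  (sign -1)
sum: t=2:+1/69120 = 1/69120
3j²(2 6 6; -2 2 0) = Δ·Π!·Σ² = 4/143  (sign +1)
combine: 4πI² = 845·14/715·4/143 = 56/121
take √, sign -1: I = -0.19190947

-0.191909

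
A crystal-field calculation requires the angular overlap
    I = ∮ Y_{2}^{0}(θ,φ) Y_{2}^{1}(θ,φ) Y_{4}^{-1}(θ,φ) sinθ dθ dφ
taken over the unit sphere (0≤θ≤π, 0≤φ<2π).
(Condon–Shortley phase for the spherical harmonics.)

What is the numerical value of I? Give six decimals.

Checks pass: Σm=0; 8 even; l₃=4∈[0,4].
(2·2+1)(2·2+1)(2·4+1) = 225
Δ: 0! 4! 4! / 9! → 1/630
sum: t=0:+1/16 = 1/16
3j²(2 2 4; 0 0 0) = Δ·Π!·Σ² = 2/35  (sign +1)
sum: t=0:+1/24 = 1/24
3j²(2 2 4; 0 1 -1) = Δ·Π!·Σ² = 1/21  (sign -1)
combine: 4πI² = 225·2/35·1/21 = 30/49
take √, sign -1: I = -0.22072812

-0.220728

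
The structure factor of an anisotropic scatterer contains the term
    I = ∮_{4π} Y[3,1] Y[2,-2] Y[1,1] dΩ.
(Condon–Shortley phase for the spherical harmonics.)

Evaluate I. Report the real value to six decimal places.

Checks pass: Σm=0; 6 even; l₃=1∈[1,5].
(2·3+1)(2·2+1)(2·1+1) = 105
Δ: 4! 2! 0! / 7! → 1/105
sum: t=2:+1/4 = 1/4
3j²(3 2 1; 0 0 0) = Δ·Π!·Σ² = 3/35  (sign -1)
sum: t=0:+1/48 = 1/48
3j²(3 2 1; 1 -2 1) = Δ·Π!·Σ² = 1/105  (sign +1)
combine: 4πI² = 105·3/35·1/105 = 3/35
take √, sign -1: I = -0.08258890

-0.082589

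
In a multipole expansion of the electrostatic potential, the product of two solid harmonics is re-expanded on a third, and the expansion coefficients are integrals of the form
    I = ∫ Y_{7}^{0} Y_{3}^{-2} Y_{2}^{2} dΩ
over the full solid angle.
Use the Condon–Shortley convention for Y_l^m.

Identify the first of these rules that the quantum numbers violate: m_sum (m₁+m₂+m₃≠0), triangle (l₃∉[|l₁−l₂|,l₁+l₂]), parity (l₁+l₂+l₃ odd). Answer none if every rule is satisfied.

azimuthal sum: 0 − 2 + 2 = 0  ✓
4 ≤ 2 ≤ 10 (triangle on l)  ✗
L = 7 + 3 + 2 = 12 (even)

triangle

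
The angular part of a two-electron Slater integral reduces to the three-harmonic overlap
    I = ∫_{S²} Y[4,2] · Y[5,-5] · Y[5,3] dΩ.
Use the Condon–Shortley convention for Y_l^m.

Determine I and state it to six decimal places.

-0.184127

Checks pass: Σm=0; 14 even; l₃=5∈[1,9].
(2·4+1)(2·5+1)(2·5+1) = 1089
Δ: 4! 4! 6! / 15! → 1/3153150
sum: t=0:+1/69120 t=1:−1/1728 t=2:+1/576 t=3:−1/1728 t=4:+1/69120 = 7/11520
3j²(4 5 5; 0 0 0) = Δ·Π!·Σ² = 2/143  (sign -1)
sum: t=0:+1/69120 = 1/69120
3j²(4 5 5; 2 -5 3) = Δ·Π!·Σ² = 4/143  (sign +1)
combine: 4πI² = 1089·2/143·4/143 = 72/169
take √, sign -1: I = -0.18412721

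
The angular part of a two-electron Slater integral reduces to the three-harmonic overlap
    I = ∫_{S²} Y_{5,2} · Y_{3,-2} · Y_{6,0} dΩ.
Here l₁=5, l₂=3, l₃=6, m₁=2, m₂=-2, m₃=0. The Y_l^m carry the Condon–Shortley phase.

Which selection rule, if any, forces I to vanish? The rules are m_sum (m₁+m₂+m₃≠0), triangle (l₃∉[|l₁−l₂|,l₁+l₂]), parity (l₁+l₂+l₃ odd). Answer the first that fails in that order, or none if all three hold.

none

azimuthal sum: 2 − 2 + 0 = 0  ✓
2 ≤ 6 ≤ 8 (triangle on l)  ✓
L = 5 + 3 + 6 = 14 (even)  ✓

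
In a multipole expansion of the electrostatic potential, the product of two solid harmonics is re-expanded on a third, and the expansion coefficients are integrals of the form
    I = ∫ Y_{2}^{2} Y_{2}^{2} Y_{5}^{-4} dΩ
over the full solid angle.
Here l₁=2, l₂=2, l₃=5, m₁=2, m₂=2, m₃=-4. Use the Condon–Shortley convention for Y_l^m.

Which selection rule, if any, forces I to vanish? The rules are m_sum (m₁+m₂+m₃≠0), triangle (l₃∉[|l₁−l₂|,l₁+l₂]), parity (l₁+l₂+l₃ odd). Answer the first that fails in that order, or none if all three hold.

m₁+m₂+m₃ = 2 + 2 − 4 = 0  ✓
triangle: |2−2|=0 ≤ l₃=5 ≤ 2+2=4  ✗
parity: l₁+l₂+l₃ = 9 is odd

triangle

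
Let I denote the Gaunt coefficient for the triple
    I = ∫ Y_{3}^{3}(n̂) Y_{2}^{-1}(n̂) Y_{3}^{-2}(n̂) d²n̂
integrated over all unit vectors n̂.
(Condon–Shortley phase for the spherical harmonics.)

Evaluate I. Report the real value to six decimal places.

-0.210261

Rules hold: Σm=0, L=8 even, 1≤3≤5.
N = 7·5·7 = 245
Δ = 2!·4!·2!/9! = 1/3780
Racah Σ t=0..2: t=0:+1/24 t=1:−1/4 t=2:+1/24 = -1/6
⇒ 3j(3 2 3; 0 0 0)² = 4/105, sgn +1
Racah Σ t=0..0: t=0:+1/48 = 1/48
⇒ 3j(3 2 3; 3 -1 -2)² = 5/84, sgn -1
4πI² = N·(3j₀)²·(3jₘ)² = 5/9
I = -1·√(0.555556/4π) = -0.21026104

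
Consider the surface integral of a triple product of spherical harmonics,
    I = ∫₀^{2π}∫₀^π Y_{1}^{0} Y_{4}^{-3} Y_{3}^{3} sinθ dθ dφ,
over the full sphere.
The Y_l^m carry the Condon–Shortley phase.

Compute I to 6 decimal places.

-0.162868

Checks pass: Σm=0; 8 even; l₃=3∈[3,5].
(2·1+1)(2·4+1)(2·3+1) = 189
Δ: 2! 0! 6! / 9! → 1/252
sum: t=1:−1/36 = -1/36
3j²(1 4 3; 0 0 0) = Δ·Π!·Σ² = 4/63  (sign +1)
sum: t=1:−1/720 = -1/720
3j²(1 4 3; 0 -3 3) = Δ·Π!·Σ² = 1/36  (sign -1)
combine: 4πI² = 189·4/63·1/36 = 1/3
take √, sign -1: I = -0.16286750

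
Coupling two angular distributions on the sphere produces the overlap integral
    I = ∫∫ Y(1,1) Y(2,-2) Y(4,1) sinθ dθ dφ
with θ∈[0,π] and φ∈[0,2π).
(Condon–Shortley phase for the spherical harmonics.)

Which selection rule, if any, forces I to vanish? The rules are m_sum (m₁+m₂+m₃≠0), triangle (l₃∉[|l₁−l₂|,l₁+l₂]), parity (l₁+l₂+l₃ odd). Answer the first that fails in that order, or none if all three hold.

triangle

m₁+m₂+m₃ = 1 − 2 + 1 = 0  ✓
triangle: |1−2|=1 ≤ l₃=4 ≤ 1+2=3  ✗
parity: l₁+l₂+l₃ = 7 is odd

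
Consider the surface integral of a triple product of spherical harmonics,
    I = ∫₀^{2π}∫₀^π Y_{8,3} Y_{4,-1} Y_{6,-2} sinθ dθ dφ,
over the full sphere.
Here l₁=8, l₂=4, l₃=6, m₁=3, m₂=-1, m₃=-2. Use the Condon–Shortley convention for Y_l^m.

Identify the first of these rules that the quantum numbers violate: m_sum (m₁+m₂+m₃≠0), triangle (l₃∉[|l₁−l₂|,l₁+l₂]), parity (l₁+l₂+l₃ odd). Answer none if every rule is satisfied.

none

Σmᵢ = 0  ✓
l₃∈[|l₁−l₂|,l₁+l₂]=[4,12], have l₃=6  ✓
Σlᵢ = 18 ⇒ even  ✓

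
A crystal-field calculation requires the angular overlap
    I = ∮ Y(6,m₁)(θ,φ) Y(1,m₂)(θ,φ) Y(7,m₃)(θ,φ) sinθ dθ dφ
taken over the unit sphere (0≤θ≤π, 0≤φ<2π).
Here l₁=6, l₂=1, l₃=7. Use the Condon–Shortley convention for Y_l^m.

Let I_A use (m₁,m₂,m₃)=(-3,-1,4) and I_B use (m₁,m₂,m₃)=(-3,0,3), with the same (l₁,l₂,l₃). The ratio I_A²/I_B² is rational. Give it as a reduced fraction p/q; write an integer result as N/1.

11/8

l's match ⇒ only the (l;m) 3-j factors differ between A and B.
A: triangle coeff Δ(6,1,7) = 1/1365; Σ_t [0,0]: t=0:+1/4354560 = 1/4354560; (3j)²=11/273 [(6 1 7; -3 -1 4)], sign=-1
B: triangle coeff Δ(6,1,7) = 1/1365; Σ_t [0,0]: t=0:+1/2177280 = 1/2177280; (3j)²=8/273 [(6 1 7; -3 0 3)], sign=+1
I_A²/I_B² = (11/273)/(8/273) = 11/8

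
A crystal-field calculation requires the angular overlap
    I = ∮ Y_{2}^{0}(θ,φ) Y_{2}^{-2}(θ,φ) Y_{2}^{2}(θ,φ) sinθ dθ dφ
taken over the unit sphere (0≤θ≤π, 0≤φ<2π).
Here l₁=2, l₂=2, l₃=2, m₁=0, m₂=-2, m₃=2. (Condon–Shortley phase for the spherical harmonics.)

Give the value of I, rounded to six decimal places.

-0.180224

m-sum 0 ✓  L=6 even ✓  0≤2≤4 ✓
Π(2lᵢ+1) = 5×5×5 = 125
triangle coeff Δ(2,2,2) = 1/630
Σ_t [0,2]: t=0:+1/8 t=1:−1/1 t=2:+1/8 = -3/4
(3j)²=2/35 [(2 2 2; 0 0 0)], sign=-1
Σ_t [0,0]: t=0:+1/8 = 1/8
(3j)²=2/35 [(2 2 2; 0 -2 2)], sign=+1
⇒ 4πI² = 20/49
I = (-1)√(20/49/(4π)) = -0.18022375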